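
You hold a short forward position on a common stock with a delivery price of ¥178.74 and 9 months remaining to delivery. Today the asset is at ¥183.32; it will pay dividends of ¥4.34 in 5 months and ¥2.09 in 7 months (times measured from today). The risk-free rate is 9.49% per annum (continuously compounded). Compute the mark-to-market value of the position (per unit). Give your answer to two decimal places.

-¥10.71

PV(remaining dividends) I = 4.34·e^(−0.0949·5/12) + 2.09·e^(−0.0949·7/12) = 6.1492
Current forward F = (S − I)·e^(rT) = (183.32 − 6.1492)·e^(0.0949·9/12) = 177.1708 × 1.073769 = 190.2405
Value (long) = (F − K)·e^(−rT) = (190.2405 − 178.74) × 0.931299 = 10.7104
Short position value = −(long value) = -¥10.71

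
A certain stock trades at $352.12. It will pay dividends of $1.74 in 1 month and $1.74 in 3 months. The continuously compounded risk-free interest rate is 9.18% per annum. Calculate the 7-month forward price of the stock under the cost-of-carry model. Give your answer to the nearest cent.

PV(dividends) I = 1.74·e^(−0.0918·1/12) + 1.74·e^(−0.0918·3/12)
I = 1.7267 + 1.7005 = 3.4272
F = (S − I)·e^(rT) = (352.12 − 3.4272) · e^(0.0918·7/12)
= 348.6928 · e^0.053550 = 348.6928 × 1.055010 = $367.87

$367.87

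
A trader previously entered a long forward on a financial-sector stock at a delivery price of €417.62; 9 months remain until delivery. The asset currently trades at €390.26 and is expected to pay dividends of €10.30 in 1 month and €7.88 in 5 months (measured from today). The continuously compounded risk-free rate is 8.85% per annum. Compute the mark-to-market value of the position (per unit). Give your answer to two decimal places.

PV(remaining dividends) I = 10.30·e^(−0.0885·1/12) + 7.88·e^(−0.0885·5/12) = 17.8190
Current forward F = (S − I)·e^(rT) = (390.26 − 17.8190)·e^(0.0885·9/12) = 372.4410 × 1.068627 = 398.0005
Value (long) = (F − K)·e^(−rT) = (398.0005 − 417.62) × 0.935780 = -18.3595
Value = -€18.36

-€18.36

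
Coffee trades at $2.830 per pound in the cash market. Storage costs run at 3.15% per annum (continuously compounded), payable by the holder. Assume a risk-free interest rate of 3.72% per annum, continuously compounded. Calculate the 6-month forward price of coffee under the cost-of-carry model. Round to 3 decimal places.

Net carry = r + u − y = 0.0372 + 0.0315 − 0.0000 = 0.0687
F = S·e^((r+u−y)T) = 2.830 · e^(0.0687 × 6/12) = 2.830 · e^0.034350
= 2.830 × 1.034947 = $2.929 per pound

$2.929 per pound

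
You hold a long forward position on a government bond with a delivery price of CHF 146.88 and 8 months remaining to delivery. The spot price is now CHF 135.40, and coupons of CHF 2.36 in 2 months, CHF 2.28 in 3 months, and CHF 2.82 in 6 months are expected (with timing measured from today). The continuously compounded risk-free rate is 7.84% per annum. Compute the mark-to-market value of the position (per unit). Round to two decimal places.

PV(remaining coupons) I = 2.36·e^(−0.0784·2/12) + 2.28·e^(−0.0784·3/12) + 2.82·e^(−0.0784·6/12) = 7.2767
Current forward F = (S − I)·e^(rT) = (135.40 − 7.2767)·e^(0.0784·8/12) = 128.1233 × 1.053657 = 134.9980
Value (long) = (F − K)·e^(−rT) = (134.9980 − 146.88) × 0.949076 = -11.2769
Value = -CHF 11.28

-CHF 11.28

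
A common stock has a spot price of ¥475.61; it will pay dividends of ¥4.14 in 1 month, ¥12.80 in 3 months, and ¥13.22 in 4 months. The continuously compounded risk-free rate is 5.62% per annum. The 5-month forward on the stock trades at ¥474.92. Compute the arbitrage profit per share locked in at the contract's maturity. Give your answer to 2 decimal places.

¥18.46 per share

PV(dividends) I = 4.14·e^(−0.0562·1/12) + 12.80·e^(−0.0562·3/12) + 13.22·e^(−0.0562·4/12) = 29.7167
Fair forward F* = (S − I)·e^(rT) = (475.61 − 29.7167)·e^0.023417 = 445.8933 × 1.023693 = 456.4578
Market ¥474.92 > fair 456.4578: forward overpriced → cash-and-carry (borrow at r, buy the stock and collect the dividends, short the forward).
Profit at T = |F_mkt − F*| = |474.92 − 456.4578| = ¥18.46 per share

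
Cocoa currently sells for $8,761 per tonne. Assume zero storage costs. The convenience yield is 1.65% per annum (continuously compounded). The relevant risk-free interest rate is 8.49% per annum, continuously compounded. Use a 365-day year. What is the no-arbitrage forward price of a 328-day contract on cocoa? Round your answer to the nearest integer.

$9,316 per tonne

Net carry = r + u − y = 0.0849 + 0.0000 − 0.0165 = 0.0684
F = S·e^((r+u−y)T) = 8761 · e^(0.0684 × 328/365) = 8761 · e^0.061466
= 8761 × 1.063394 = $9,316 per tonne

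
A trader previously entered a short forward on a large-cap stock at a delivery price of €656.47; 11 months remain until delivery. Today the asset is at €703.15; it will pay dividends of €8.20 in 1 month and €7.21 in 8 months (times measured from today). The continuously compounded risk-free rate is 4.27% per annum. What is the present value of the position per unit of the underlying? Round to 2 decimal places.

-€56.70

PV(remaining dividends) I = 8.20·e^(−0.0427·1/12) + 7.21·e^(−0.0427·8/12) = 15.1785
Current forward F = (S − I)·e^(rT) = (703.15 − 15.1785)·e^(0.0427·11/12) = 687.9715 × 1.039918 = 715.4339
Value (long) = (F − K)·e^(−rT) = (715.4339 − 656.47) × 0.961614 = 56.7005
Short position value = −(long value) = -€56.70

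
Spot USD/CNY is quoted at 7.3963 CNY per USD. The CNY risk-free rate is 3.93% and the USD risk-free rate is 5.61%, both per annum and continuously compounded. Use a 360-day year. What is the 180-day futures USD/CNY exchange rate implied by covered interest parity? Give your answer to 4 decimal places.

7.3344

F = S·e^((r_CNY − r_USD)T) = 7.3963 · e^((0.0393 − 0.0561) × 180/360)
= 7.3963 · e^-0.008400 = 7.3963 × 0.991635
F = 7.3344 CNY per USD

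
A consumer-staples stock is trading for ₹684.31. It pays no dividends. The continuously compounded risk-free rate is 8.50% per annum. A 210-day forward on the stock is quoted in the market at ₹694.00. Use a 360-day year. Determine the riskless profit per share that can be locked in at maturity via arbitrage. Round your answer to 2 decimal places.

Fair forward: F* = S·e^(carry·T), with carry = r = 0.0850
F* = 684.31 · e^(0.0850 × 210/360) = 684.31 · e^0.049583 = 684.31 × 1.050833 = ₹719.0955
Market ₹694.00 < fair ₹719.0955: forward underpriced → reverse cash-and-carry (short spot, go long the forward).
At maturity, profit = |F_mkt − F*| = |694.00 − 719.0955| = ₹25.10 per share

₹25.10 per share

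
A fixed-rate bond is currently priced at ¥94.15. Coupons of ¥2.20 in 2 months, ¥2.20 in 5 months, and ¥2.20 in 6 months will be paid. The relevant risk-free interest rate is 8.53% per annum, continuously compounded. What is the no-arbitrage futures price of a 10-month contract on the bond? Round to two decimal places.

PV(coupons) I = 2.20·e^(−0.0853·2/12) + 2.20·e^(−0.0853·5/12) + 2.20·e^(−0.0853·6/12)
I = 2.1689 + 2.1232 + 2.1081 = 6.4002
F = (S − I)·e^(rT) = (94.15 − 6.4002) · e^(0.0853·10/12)
= 87.7498 · e^0.071083 = 87.7498 × 1.073670 = ¥94.21

¥94.21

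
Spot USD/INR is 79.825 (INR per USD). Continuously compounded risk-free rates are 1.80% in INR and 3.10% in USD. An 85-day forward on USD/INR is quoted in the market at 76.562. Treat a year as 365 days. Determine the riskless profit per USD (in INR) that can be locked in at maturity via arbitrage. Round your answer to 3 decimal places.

Fair forward: F* = S·e^(carry·T), with carry = (r_INR − r_USD) = 0.0180 − 0.0310 = -0.0130
F* = 79.825 · e^(-0.0130 × 85/365) = 79.825 · e^-0.003027 = 79.825 × 0.996978 = 79.5838
Market 76.562 < fair 79.5838: forward underpriced → reverse cash-and-carry (short spot, go long the forward).
At maturity, profit = |F_mkt − F*| = |76.562 − 79.5838| = 3.022 per USD (in INR)

3.022 per USD (in INR)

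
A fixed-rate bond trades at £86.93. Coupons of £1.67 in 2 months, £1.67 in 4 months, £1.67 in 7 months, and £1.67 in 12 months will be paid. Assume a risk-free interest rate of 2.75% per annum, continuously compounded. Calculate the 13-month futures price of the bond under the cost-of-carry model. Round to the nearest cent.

PV(coupons) I = 1.67·e^(−0.0275·2/12) + 1.67·e^(−0.0275·4/12) + 1.67·e^(−0.0275·7/12) + 1.67·e^(−0.0275·12/12)
I = 1.6624 + 1.6548 + 1.6434 + 1.6247 = 6.5853
F = (S − I)·e^(rT) = (86.93 − 6.5853) · e^(0.0275·13/12)
= 80.3447 · e^0.029792 = 80.3447 × 1.030240 = £82.77

£82.77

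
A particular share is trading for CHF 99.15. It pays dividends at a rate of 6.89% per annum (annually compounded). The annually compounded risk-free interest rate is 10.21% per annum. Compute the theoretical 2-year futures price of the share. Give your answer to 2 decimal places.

CHF 105.40

F = S · (1+r)^T / (1+q)^T
= 99.15 × 1.214624 / 1.142547 = 99.15 × 1.063084
F = CHF 105.40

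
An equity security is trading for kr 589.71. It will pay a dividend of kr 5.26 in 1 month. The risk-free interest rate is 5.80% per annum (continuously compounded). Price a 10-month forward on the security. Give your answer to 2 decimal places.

PV(dividends) I = 5.26·e^(−0.0580·1/12)
I = 5.2346
F = (S − I)·e^(rT) = (589.71 − 5.2346) · e^(0.0580·10/12)
= 584.4754 · e^0.048333 = 584.4754 × 1.049520 = kr 613.42

kr 613.42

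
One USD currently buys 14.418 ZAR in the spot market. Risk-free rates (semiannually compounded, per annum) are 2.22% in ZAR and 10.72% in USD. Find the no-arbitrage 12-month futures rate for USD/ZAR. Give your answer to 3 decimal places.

13.278

By covered interest parity, F = S · (1+r_ZAR/2)^(2T) / (1+r_USD/2)^(2T)
= 14.418 × 1.022323 / 1.110073 = 14.418 × 0.920951
F = 13.278 ZAR per USD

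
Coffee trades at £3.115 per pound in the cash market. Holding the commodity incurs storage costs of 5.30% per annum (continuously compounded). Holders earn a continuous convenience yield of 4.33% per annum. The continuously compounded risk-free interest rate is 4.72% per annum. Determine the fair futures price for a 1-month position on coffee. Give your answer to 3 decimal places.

£3.130 per pound

Net carry = r + u − y = 0.0472 + 0.0530 − 0.0433 = 0.0569
F = S·e^((r+u−y)T) = 3.115 · e^(0.0569 × 1/12) = 3.115 · e^0.004742
= 3.115 × 1.004753 = £3.130 per pound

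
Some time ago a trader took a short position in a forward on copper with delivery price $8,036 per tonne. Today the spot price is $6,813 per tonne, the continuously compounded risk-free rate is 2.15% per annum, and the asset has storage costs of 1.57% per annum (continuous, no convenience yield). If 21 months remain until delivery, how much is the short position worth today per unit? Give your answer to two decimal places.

$736.48 per tonne

Current fair forward for the remaining 21 months: F = S·e^((r + u)·T), (r + u) = 0.0215 + 0.0157 = 0.0372
F = 6813 · e^(0.0372 × 21/12) = 6813 × 1.06726575 = 7271.2816
Value of long forward = (F − K)·e^(−rT) = (7271.2816 − 8036) · e^(−0.0215·21/12)
= -764.7184 × 0.96307403 = -736.48
Short position value = −(long value) = $736.48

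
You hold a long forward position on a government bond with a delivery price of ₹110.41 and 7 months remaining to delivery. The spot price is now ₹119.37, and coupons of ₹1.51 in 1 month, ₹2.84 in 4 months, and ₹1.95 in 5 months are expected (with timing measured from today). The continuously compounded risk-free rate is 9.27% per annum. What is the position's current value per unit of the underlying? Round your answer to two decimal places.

₹8.64

PV(remaining coupons) I = 1.51·e^(−0.0927·1/12) + 2.84·e^(−0.0927·4/12) + 1.95·e^(−0.0927·5/12) = 6.1281
Current forward F = (S − I)·e^(rT) = (119.37 − 6.1281)·e^(0.0927·7/12) = 113.2419 × 1.055564 = 119.5341
Value (long) = (F − K)·e^(−rT) = (119.5341 − 110.41) × 0.947361 = 8.6438
Value = ₹8.64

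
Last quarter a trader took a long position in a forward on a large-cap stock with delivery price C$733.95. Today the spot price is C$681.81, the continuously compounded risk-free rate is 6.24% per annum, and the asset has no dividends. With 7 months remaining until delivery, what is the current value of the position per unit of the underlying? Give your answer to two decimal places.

Current fair forward for the remaining 7 months: F = S·e^(r·T), r = 0.0624
F = 681.81 · e^(0.0624 × 7/12) = 681.81 × 1.037071 = 707.0854
Value of long forward = (F − K)·e^(−rT) = (707.0854 − 733.95) · e^(−0.0624·7/12)
= -26.8646 × 0.964255 = -25.90

-C$25.90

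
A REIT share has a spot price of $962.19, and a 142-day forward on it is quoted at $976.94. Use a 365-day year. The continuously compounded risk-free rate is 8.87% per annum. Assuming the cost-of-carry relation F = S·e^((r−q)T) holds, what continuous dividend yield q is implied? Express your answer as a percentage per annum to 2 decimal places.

4.96%

From F = S·e^((r−q)T): (r − q) = ln(F/S)/T
ln(976.94/962.19) = ln(1.015330) = 0.015214
(r − q) = 0.015214 / (142/365) = 0.039106
q = r − ln(F/S)/T = 0.0887 − 0.039106 = 0.049594
q = 4.96%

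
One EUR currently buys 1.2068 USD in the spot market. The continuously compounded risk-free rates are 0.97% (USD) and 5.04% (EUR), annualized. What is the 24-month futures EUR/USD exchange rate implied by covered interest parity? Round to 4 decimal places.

1.1125

F = S·e^((r_USD − r_EUR)T) = 1.2068 · e^((0.0097 − 0.0504) × 24/12)
= 1.2068 · e^-0.081400 = 1.2068 × 0.921825
F = 1.1125 USD per EUR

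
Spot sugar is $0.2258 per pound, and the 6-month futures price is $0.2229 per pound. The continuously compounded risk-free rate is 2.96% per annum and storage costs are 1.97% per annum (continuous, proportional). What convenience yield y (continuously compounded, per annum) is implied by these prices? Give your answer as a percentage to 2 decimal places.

F = S·e^((r+u−y)T) ⇒ (r+u−y) = ln(F/S)/T
ln(0.2229/0.2258) = -0.012926; /T ⇒ -0.025852
y = r + u − ln(F/S)/T = 0.0296 + 0.0197 + 0.025852 = 0.075152
y = 7.52%

7.52%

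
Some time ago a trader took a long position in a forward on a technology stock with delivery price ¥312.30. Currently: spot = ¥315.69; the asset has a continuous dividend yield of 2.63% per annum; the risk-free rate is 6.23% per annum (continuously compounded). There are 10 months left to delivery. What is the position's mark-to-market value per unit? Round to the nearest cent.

Current fair forward for the remaining 10 months: F = S·e^((r − q)·T), (r − q) = 0.0623 − 0.0263 = 0.0360
F = 315.69 · e^(0.0360 × 10/12) = 315.69 × 1.030455 = 325.3043
Value of long forward = (F − K)·e^(−rT) = (325.3043 − 312.30) · e^(−0.0623·10/12)
= 13.0043 × 0.949408 = 12.35

¥12.35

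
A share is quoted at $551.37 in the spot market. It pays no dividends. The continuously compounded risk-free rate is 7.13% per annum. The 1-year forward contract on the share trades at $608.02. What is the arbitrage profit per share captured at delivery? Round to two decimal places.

Fair forward: F* = S·e^(carry·T), with carry = r = 0.0713
F* = 551.37 · e^(0.0713 × 1) = 551.37 · e^0.071300 = 551.37 × 1.073903 = $592.1179
Market $608.02 > fair $592.1179: forward overpriced → cash-and-carry (buy spot, short the forward).
At maturity, profit = |F_mkt − F*| = |608.02 − 592.1179| = $15.90 per share

$15.90 per share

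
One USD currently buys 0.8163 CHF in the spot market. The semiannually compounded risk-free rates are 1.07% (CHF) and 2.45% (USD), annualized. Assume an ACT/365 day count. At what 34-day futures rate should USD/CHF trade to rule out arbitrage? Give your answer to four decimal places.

0.8153

By covered interest parity, F = S · (1+r_CHF/2)^(2T) / (1+r_USD/2)^(2T)
= 0.8163 × 1.000995 / 1.002271 = 0.8163 × 0.998727
F = 0.8153 CHF per USD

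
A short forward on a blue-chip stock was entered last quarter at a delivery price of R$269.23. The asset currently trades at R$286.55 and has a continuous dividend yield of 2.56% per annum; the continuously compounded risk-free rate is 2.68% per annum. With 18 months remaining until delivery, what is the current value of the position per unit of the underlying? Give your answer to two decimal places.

Current fair forward for the remaining 18 months: F = S·e^((r − q)·T), (r − q) = 0.0268 − 0.0256 = 0.0012
F = 286.55 · e^(0.0012 × 18/12) = 286.55 × 1.001802 = 287.0664
Value of long forward = (F − K)·e^(−rT) = (287.0664 − 269.23) · e^(−0.0268·18/12)
= 17.8364 × 0.960597 = 17.13
Short position value = −(long value) = -R$17.13

-R$17.13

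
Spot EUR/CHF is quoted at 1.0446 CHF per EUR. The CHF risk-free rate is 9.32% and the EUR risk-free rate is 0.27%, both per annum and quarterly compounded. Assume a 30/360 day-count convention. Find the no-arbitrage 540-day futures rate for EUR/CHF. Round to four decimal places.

By covered interest parity, F = S · (1+r_CHF/4)^(4T) / (1+r_EUR/4)^(4T)
= 1.0446 × 1.148201 / 1.004057 = 1.0446 × 1.143562
F = 1.1946 CHF per EUR

1.1946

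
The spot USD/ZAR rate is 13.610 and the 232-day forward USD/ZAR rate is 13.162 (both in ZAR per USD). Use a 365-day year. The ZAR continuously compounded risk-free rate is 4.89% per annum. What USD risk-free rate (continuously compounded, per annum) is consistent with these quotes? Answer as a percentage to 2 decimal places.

10.16%

F = S·e^((r_ZAR − r_USD)T) ⇒ r_USD = r_ZAR − ln(F/S)/T
ln(13.162/13.610) = -0.033471; /(232/365) = -0.052659
r_USD = 0.0489 + 0.052659 = 0.101559
r_USD = 10.16%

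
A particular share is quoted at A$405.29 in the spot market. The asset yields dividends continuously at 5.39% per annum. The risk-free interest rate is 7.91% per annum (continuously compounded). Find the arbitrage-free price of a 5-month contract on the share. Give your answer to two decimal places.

F = S·e^((r − q)T) = 405.29 · e^((0.0791 − 0.0539) × 5/12)
= 405.29 · e^0.010500 = 405.29 × 1.010555
F = A$409.57

A$409.57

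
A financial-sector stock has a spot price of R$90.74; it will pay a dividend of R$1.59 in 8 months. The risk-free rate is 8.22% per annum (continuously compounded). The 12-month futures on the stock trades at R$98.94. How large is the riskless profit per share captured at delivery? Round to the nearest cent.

R$2.06 per share

PV(dividends) I = 1.59·e^(−0.0822·8/12) = 1.5052
Fair futures F* = (S − I)·e^(rT) = (90.74 − 1.5052)·e^0.082200 = 89.2348 × 1.085673 = 96.8798
Market R$98.94 > fair 96.8798: forward overpriced → cash-and-carry (borrow at r, buy the stock and collect the dividends, short the forward).
Profit at T = |F_mkt − F*| = |98.94 − 96.8798| = R$2.06 per share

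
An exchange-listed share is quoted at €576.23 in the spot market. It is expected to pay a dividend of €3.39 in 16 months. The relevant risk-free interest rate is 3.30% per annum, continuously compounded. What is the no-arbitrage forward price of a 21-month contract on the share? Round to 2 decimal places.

PV(dividends) I = 3.39·e^(−0.0330·16/12)
I = 3.2441
F = (S − I)·e^(rT) = (576.23 − 3.2441) · e^(0.0330·21/12)
= 572.9859 · e^0.057750 = 572.9859 × 1.059450 = €607.05

€607.05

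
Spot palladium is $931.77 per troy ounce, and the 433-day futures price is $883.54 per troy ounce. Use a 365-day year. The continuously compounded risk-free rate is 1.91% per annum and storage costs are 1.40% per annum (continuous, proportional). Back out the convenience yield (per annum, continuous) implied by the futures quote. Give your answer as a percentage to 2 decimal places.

F = S·e^((r+u−y)T) ⇒ (r+u−y) = ln(F/S)/T
ln(883.54/931.77) = -0.053149; /T ⇒ -0.044802
y = r + u − ln(F/S)/T = 0.0191 + 0.0140 + 0.044802 = 0.077902
y = 7.79%

7.79%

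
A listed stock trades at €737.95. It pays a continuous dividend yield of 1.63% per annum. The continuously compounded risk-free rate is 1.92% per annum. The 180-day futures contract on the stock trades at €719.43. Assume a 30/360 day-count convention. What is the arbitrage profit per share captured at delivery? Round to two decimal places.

Fair futures: F* = S·e^(carry·T), with carry = (r − q) = 0.0192 − 0.0163 = 0.0029
F* = 737.95 · e^(0.0029 × 180/360) = 737.95 · e^0.001450 = 737.95 × 1.001451 = €739.0208
Market €719.43 < fair €739.0208: forward underpriced → reverse cash-and-carry (short spot, go long the forward).
At maturity, profit = |F_mkt − F*| = |719.43 − 739.0208| = €19.59 per share

€19.59 per share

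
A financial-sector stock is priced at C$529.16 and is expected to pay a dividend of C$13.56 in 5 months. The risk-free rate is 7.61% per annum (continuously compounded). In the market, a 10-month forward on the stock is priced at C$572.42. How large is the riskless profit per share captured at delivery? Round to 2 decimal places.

C$22.61 per share

PV(dividends) I = 13.56·e^(−0.0761·5/12) = 13.1368
Fair forward F* = (S − I)·e^(rT) = (529.16 − 13.1368)·e^0.063417 = 516.0232 × 1.065471 = 549.8078
Market C$572.42 > fair 549.8078: forward overpriced → cash-and-carry (borrow at r, buy the stock and collect the dividends, short the forward).
Profit at T = |F_mkt − F*| = |572.42 − 549.8078| = C$22.61 per share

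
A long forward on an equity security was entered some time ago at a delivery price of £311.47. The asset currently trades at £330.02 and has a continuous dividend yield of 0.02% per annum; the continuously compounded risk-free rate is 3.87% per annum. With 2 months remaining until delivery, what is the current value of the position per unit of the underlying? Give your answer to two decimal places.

£20.54

Current fair forward for the remaining 2 months: F = S·e^((r − q)·T), (r − q) = 0.0387 − 0.0002 = 0.0385
F = 330.02 · e^(0.0385 × 2/12) = 330.02 × 1.006437 = 332.1443
Value of long forward = (F − K)·e^(−rT) = (332.1443 − 311.47) · e^(−0.0387·2/12)
= 20.6743 × 0.993571 = 20.54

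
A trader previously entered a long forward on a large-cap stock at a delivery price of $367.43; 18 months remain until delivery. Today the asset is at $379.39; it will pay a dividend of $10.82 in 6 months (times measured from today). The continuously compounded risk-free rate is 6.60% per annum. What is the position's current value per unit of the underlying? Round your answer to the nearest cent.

$36.12

PV(remaining dividends) I = 10.82·e^(−0.0660·6/12) = 10.4688
Current forward F = (S − I)·e^(rT) = (379.39 − 10.4688)·e^(0.0660·18/12) = 368.9212 × 1.104066 = 407.3134
Value (long) = (F − K)·e^(−rT) = (407.3134 − 367.43) × 0.905743 = 36.1241
Value = $36.12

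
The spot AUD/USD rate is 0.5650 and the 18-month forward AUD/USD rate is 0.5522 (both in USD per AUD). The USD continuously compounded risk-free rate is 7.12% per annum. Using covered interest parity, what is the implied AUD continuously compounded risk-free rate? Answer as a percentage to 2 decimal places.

F = S·e^((r_USD − r_AUD)T) ⇒ r_AUD = r_USD − ln(F/S)/T
ln(0.5522/0.5650) = -0.022915; /(18/12) = -0.015277
r_AUD = 0.0712 + 0.015277 = 0.086477
r_AUD = 8.65%

8.65%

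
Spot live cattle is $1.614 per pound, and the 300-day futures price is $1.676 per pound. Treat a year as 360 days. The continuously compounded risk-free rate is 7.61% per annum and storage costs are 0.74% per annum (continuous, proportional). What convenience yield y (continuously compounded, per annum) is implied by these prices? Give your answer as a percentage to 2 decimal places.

F = S·e^((r+u−y)T) ⇒ (r+u−y) = ln(F/S)/T
ln(1.676/1.614) = 0.037694; /T ⇒ 0.045233
y = r + u − ln(F/S)/T = 0.0761 + 0.0074 − 0.045233 = 0.038267
y = 3.83%

3.83%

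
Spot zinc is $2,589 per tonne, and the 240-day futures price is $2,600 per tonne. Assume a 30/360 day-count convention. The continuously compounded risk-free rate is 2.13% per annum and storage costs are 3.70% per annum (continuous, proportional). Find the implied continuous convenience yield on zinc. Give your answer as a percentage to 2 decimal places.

F = S·e^((r+u−y)T) ⇒ (r+u−y) = ln(F/S)/T
ln(2600/2589) = 0.004240; /T ⇒ 0.006360
y = r + u − ln(F/S)/T = 0.0213 + 0.0370 − 0.006360 = 0.051940
y = 5.19%

5.19%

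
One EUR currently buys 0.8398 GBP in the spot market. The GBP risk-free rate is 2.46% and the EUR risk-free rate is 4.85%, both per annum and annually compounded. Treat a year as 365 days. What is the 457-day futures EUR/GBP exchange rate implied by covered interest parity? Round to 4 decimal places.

By covered interest parity, F = S · (1+r_GBP)^T / (1+r_EUR)^T
= 0.8398 × 1.030895 / 1.061091 = 0.8398 × 0.971542
F = 0.8159 GBP per EUR

0.8159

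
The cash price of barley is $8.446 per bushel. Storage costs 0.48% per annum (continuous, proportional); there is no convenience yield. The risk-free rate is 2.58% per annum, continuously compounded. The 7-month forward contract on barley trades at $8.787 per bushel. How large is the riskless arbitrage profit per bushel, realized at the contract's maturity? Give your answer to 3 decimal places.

$0.189 per bushel

Fair forward: F* = S·e^(carry·T), with carry = (r + u) = 0.0258 + 0.0048 = 0.0306
F* = 8.446 · e^(0.0306 × 7/12) = 8.446 · e^0.017850 = 8.446 × 1.018010 = $8.5981
Market $8.787 > fair $8.5981: forward overpriced → cash-and-carry (buy spot, short the forward).
At maturity, profit = |F_mkt − F*| = |8.787 − 8.5981| = $0.189 per bushel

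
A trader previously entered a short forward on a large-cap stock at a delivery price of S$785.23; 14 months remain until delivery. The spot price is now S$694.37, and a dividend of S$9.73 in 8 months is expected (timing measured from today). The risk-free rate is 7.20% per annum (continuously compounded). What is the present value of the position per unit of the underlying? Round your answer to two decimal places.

PV(remaining dividends) I = 9.73·e^(−0.0720·8/12) = 9.2740
Current forward F = (S − I)·e^(rT) = (694.37 − 9.2740)·e^(0.0720·14/12) = 685.0960 × 1.087629 = 745.1303
Value (long) = (F − K)·e^(−rT) = (745.1303 − 785.23) × 0.919431 = -36.8689
Short position value = −(long value) = S$36.87

S$36.87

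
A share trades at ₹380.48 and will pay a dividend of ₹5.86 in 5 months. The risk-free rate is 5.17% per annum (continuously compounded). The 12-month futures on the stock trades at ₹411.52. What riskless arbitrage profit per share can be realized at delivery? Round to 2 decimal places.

₹16.89 per share

PV(dividends) I = 5.86·e^(−0.0517·5/12) = 5.7351
Fair futures F* = (S − I)·e^(rT) = (380.48 − 5.7351)·e^0.051700 = 374.7449 × 1.053060 = 394.6289
Market ₹411.52 > fair 394.6289: forward overpriced → cash-and-carry (borrow at r, buy the stock and collect the dividends, short the forward).
Profit at T = |F_mkt − F*| = |411.52 − 394.6289| = ₹16.89 per share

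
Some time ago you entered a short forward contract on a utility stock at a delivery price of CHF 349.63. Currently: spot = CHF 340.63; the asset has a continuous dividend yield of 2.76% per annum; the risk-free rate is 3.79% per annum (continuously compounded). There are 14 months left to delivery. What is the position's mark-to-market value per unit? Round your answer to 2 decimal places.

Current fair forward for the remaining 14 months: F = S·e^((r − q)·T), (r − q) = 0.0379 − 0.0276 = 0.0103
F = 340.63 · e^(0.0103 × 14/12) = 340.63 × 1.012089 = 344.7479
Value of long forward = (F − K)·e^(−rT) = (344.7479 − 349.63) · e^(−0.0379·14/12)
= -4.8821 × 0.956747 = -4.67
Short position value = −(long value) = CHF 4.67

CHF 4.67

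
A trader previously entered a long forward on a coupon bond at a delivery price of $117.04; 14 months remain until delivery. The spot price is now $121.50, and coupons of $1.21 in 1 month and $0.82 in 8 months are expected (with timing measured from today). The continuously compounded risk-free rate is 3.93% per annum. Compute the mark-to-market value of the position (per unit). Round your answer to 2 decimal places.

PV(remaining coupons) I = 1.21·e^(−0.0393·1/12) + 0.82·e^(−0.0393·8/12) = 2.0048
Current forward F = (S − I)·e^(rT) = (121.50 − 2.0048)·e^(0.0393·14/12) = 119.4952 × 1.046917 = 125.1016
Value (long) = (F − K)·e^(−rT) = (125.1016 − 117.04) × 0.955185 = 7.7003
Value = $7.70

$7.70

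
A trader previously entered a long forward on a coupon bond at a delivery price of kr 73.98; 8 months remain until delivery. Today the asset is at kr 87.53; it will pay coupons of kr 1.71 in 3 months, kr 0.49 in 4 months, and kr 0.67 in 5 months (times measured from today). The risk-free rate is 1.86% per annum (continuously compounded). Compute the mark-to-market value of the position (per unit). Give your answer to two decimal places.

PV(remaining coupons) I = 1.71·e^(−0.0186·3/12) + 0.49·e^(−0.0186·4/12) + 0.67·e^(−0.0186·5/12) = 2.8539
Current forward F = (S − I)·e^(rT) = (87.53 − 2.8539)·e^(0.0186·8/12) = 84.6761 × 1.012477 = 85.7326
Value (long) = (F − K)·e^(−rT) = (85.7326 − 73.98) × 0.987677 = 11.6078
Value = kr 11.61

kr 11.61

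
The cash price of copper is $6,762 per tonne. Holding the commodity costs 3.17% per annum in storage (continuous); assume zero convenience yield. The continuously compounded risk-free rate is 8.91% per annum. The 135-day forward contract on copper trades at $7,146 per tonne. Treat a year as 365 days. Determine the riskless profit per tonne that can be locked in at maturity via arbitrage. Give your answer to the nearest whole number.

$75 per tonne

Fair forward: F* = S·e^(carry·T), with carry = (r + u) = 0.0891 + 0.0317 = 0.1208
F* = 6762 · e^(0.1208 × 135/365) = 6762 · e^0.044679 = 6762 × 1.045692 = $7070.9693
Market $7146 > fair $7070.9693: forward overpriced → cash-and-carry (buy spot, short the forward).
At maturity, profit = |F_mkt − F*| = |7146 − 7070.9693| = $75 per tonne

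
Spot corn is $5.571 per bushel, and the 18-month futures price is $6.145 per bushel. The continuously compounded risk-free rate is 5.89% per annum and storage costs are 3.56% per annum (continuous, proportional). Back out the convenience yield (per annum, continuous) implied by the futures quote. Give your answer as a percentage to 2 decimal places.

2.91%

F = S·e^((r+u−y)T) ⇒ (r+u−y) = ln(F/S)/T
ln(6.145/5.571) = 0.098064; /T ⇒ 0.065376
y = r + u − ln(F/S)/T = 0.0589 + 0.0356 − 0.065376 = 0.029124
y = 2.91%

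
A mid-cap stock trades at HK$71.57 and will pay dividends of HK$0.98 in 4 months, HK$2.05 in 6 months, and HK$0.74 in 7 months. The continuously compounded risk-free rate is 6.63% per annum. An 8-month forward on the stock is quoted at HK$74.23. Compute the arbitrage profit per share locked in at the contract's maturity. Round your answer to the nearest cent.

HK$3.24 per share

PV(dividends) I = 0.98·e^(−0.0663·4/12) + 2.05·e^(−0.0663·6/12) + 0.74·e^(−0.0663·7/12) = 3.6537
Fair forward F* = (S − I)·e^(rT) = (71.57 − 3.6537)·e^0.044200 = 67.9163 × 1.045191 = 70.9855
Market HK$74.23 > fair 70.9855: forward overpriced → cash-and-carry (borrow at r, buy the stock and collect the dividends, short the forward).
Profit at T = |F_mkt − F*| = |74.23 − 70.9855| = HK$3.24 per share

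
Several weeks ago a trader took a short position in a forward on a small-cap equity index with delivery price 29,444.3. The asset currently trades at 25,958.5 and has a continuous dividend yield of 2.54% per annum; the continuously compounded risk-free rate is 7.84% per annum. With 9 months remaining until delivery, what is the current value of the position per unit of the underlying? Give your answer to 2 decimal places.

Current fair forward for the remaining 9 months: F = S·e^((r − q)·T), (r − q) = 0.0784 − 0.0254 = 0.0530
F = 25958.5 · e^(0.0530 × 9/12) = 25958.5 × 1.04055060 = 27011.1328
Value of long forward = (F − K)·e^(−rT) = (27011.1328 − 29444.3) · e^(−0.0784·9/12)
= -2433.1672 × 0.94289533 = -2294.22
Short position value = −(long value) = 2294.22

2294.22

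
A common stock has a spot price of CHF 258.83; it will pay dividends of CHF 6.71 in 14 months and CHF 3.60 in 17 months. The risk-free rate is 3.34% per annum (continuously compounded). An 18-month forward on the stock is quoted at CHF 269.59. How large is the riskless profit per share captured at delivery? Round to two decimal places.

CHF 7.86 per share

PV(dividends) I = 6.71·e^(−0.0334·14/12) + 3.60·e^(−0.0334·17/12) = 9.8872
Fair forward F* = (S − I)·e^(rT) = (258.83 − 9.8872)·e^0.050100 = 248.9428 × 1.051376 = 261.7325
Market CHF 269.59 > fair 261.7325: forward overpriced → cash-and-carry (borrow at r, buy the stock and collect the dividends, short the forward).
Profit at T = |F_mkt − F*| = |269.59 − 261.7325| = CHF 7.86 per share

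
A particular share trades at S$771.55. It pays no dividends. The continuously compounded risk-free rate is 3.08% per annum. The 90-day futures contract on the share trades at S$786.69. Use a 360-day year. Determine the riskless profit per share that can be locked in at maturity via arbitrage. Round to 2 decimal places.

Fair futures: F* = S·e^(carry·T), with carry = r = 0.0308
F* = 771.55 · e^(0.0308 × 90/360) = 771.55 · e^0.007700 = 771.55 × 1.007730 = S$777.5141
Market S$786.69 > fair S$777.5141: forward overpriced → cash-and-carry (buy spot, short the forward).
At maturity, profit = |F_mkt − F*| = |786.69 − 777.5141| = S$9.18 per share

S$9.18 per share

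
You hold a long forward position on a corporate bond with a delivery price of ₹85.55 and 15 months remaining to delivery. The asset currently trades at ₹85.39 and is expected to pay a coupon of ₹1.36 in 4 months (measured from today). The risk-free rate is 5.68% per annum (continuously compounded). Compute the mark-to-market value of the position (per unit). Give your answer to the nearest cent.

₹4.37

PV(remaining coupons) I = 1.36·e^(−0.0568·4/12) = 1.3345
Current forward F = (S − I)·e^(rT) = (85.39 − 1.3345)·e^(0.0568·15/12) = 84.0555 × 1.073581 = 90.2404
Value (long) = (F − K)·e^(−rT) = (90.2404 − 85.55) × 0.931462 = 4.3689
Value = ₹4.37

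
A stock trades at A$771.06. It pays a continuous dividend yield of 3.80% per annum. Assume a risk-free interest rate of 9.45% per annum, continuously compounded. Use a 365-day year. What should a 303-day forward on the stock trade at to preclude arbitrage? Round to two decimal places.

A$808.09

F = S·e^((r − q)T) = 771.06 · e^((0.0945 − 0.0380) × 303/365)
= 771.06 · e^0.046903 = 771.06 × 1.048020
F = A$808.09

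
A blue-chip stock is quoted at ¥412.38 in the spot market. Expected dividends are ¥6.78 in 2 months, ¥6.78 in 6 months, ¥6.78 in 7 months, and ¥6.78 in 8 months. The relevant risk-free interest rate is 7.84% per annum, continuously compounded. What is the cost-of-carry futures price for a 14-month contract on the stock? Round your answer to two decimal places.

PV(dividends) I = 6.78·e^(−0.0784·2/12) + 6.78·e^(−0.0784·6/12) + 6.78·e^(−0.0784·7/12) + 6.78·e^(−0.0784·8/12)
I = 6.6920 + 6.5194 + 6.4769 + 6.4347 = 26.1230
F = (S − I)·e^(rT) = (412.38 − 26.1230) · e^(0.0784·14/12)
= 386.2570 · e^0.091467 = 386.2570 × 1.095781 = ¥423.25

¥423.25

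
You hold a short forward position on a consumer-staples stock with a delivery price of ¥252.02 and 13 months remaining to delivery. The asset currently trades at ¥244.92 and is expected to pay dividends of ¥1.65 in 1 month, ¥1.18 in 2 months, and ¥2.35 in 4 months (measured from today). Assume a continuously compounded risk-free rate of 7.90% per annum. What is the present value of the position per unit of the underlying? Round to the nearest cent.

-¥8.48

PV(remaining dividends) I = 1.65·e^(−0.0790·1/12) + 1.18·e^(−0.0790·2/12) + 2.35·e^(−0.0790·4/12) = 5.0927
Current forward F = (S − I)·e^(rT) = (244.92 − 5.0927)·e^(0.0790·13/12) = 239.8273 × 1.089352 = 261.2563
Value (long) = (F − K)·e^(−rT) = (261.2563 − 252.02) × 0.917977 = 8.4787
Short position value = −(long value) = -¥8.48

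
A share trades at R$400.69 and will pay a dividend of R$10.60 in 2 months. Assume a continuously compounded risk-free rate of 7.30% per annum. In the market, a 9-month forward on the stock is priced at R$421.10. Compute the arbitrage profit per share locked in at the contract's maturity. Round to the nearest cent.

R$8.92 per share

PV(dividends) I = 10.60·e^(−0.0730·2/12) = 10.4718
Fair forward F* = (S − I)·e^(rT) = (400.69 − 10.4718)·e^0.054750 = 390.2182 × 1.056277 = 412.1785
Market R$421.10 > fair 412.1785: forward overpriced → cash-and-carry (borrow at r, buy the stock and collect the dividends, short the forward).
Profit at T = |F_mkt − F*| = |421.10 − 412.1785| = R$8.92 per share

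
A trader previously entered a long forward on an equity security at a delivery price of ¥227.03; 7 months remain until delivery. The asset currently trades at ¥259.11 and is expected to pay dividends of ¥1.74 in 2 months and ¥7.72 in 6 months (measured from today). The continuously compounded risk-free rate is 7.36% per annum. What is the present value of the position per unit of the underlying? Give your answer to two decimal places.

PV(remaining dividends) I = 1.74·e^(−0.0736·2/12) + 7.72·e^(−0.0736·6/12) = 9.1599
Current forward F = (S − I)·e^(rT) = (259.11 − 9.1599)·e^(0.0736·7/12) = 249.9501 × 1.043868 = 260.9149
Value (long) = (F − K)·e^(−rT) = (260.9149 − 227.03) × 0.957975 = 32.4609
Value = ¥32.46

¥32.46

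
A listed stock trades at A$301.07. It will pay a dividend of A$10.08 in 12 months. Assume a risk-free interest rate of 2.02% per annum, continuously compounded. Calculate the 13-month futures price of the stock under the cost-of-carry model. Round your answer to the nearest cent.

PV(dividends) I = 10.08·e^(−0.0202·12/12)
I = 9.8784
F = (S − I)·e^(rT) = (301.07 − 9.8784) · e^(0.0202·13/12)
= 291.1916 · e^0.021883 = 291.1916 × 1.022124 = A$297.63

A$297.63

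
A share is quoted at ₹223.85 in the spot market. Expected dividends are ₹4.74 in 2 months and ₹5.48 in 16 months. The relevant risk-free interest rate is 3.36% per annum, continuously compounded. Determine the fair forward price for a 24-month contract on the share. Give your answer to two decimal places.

₹228.76

PV(dividends) I = 4.74·e^(−0.0336·2/12) + 5.48·e^(−0.0336·16/12)
I = 4.7135 + 5.2399 = 9.9534
F = (S − I)·e^(rT) = (223.85 − 9.9534) · e^(0.0336·24/12)
= 213.8966 · e^0.067200 = 213.8966 × 1.069509 = ₹228.76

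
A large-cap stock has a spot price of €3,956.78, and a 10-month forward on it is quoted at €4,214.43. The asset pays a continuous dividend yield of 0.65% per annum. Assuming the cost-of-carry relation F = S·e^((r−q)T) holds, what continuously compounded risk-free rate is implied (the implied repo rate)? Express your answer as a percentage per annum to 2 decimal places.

8.22%

From F = S·e^((r−q)T): (r − q) = ln(F/S)/T
ln(4214.43/3956.78) = ln(1.065116) = 0.063084
(r − q) = 0.063084 / (10/12) = 0.075701
r = ln(F/S)/T + q = 0.075701 + 0.0065 = 0.082201
r = 8.22%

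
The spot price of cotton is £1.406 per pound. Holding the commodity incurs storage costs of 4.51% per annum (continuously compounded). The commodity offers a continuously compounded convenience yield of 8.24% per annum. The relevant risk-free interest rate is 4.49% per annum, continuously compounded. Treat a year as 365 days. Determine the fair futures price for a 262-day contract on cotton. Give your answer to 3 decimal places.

£1.414 per pound

Net carry = r + u − y = 0.0449 + 0.0451 − 0.0824 = 0.0076
F = S·e^((r+u−y)T) = 1.406 · e^(0.0076 × 262/365) = 1.406 · e^0.005455
= 1.406 × 1.005470 = £1.414 per pound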